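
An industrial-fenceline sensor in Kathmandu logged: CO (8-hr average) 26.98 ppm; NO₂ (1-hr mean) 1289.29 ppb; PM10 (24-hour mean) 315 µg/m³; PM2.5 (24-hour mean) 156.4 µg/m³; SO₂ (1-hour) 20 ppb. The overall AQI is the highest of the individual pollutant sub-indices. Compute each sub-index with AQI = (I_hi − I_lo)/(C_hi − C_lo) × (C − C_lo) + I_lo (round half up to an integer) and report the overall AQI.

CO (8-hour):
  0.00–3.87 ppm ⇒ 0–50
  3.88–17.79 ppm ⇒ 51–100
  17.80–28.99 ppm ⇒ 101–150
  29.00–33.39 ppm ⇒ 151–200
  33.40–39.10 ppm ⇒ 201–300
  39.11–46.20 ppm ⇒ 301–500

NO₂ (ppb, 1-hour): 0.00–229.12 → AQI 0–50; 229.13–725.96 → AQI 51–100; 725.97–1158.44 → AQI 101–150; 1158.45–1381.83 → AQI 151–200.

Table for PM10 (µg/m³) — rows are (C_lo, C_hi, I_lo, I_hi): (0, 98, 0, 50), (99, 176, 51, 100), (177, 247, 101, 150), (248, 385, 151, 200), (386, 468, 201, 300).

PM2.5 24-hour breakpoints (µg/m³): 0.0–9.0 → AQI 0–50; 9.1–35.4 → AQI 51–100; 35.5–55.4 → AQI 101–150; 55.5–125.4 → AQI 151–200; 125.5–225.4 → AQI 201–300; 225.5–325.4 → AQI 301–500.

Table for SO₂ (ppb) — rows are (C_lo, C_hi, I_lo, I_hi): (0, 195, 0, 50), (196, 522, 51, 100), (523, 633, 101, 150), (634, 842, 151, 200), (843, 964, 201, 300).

232

CO: 26.98 lies in 17.80–28.99, so I_lo=101, I_hi=150, C_lo=17.80, C_hi=28.99.
(150−101)/(28.99−17.80) × (26.98−17.80) + 101 = 49/11.19 × 9.18 + 101 ≈ 141.20 → 141.
NO₂ 1289.29: bracket 1158.45–1381.83 → index 151–200; slope 49/223.38, offset 130.84.
AQI = 151 + 49/223.38·130.84 ≈ 179.70 ⇒ 180.
PM10 315: bracket 248–385 → index 151–200; slope 49/137, offset 67.
AQI = 151 + 49/137·67 ≈ 174.96 ⇒ 175.
PM2.5: 156.4 ∈ [125.5, 225.4] ↔ index [201, 300].
201 + (156.4−125.5)·(300−201)/(225.4−125.5) = 201 + 30.9·99/99.9 ≈ 231.62, so AQI = 232.
SO₂: 20 ∈ [0, 195] ↔ index [0, 50].
0 + (20−0)·(50−0)/(195−0) = 0 + 20·50/195 ≈ 5.13, so AQI = 5.
Sub-indices: CO→141, NO₂→180, PM10→175, PM2.5→232, SO₂→5. Overall AQI = max = 232; dominant pollutant is PM2.5.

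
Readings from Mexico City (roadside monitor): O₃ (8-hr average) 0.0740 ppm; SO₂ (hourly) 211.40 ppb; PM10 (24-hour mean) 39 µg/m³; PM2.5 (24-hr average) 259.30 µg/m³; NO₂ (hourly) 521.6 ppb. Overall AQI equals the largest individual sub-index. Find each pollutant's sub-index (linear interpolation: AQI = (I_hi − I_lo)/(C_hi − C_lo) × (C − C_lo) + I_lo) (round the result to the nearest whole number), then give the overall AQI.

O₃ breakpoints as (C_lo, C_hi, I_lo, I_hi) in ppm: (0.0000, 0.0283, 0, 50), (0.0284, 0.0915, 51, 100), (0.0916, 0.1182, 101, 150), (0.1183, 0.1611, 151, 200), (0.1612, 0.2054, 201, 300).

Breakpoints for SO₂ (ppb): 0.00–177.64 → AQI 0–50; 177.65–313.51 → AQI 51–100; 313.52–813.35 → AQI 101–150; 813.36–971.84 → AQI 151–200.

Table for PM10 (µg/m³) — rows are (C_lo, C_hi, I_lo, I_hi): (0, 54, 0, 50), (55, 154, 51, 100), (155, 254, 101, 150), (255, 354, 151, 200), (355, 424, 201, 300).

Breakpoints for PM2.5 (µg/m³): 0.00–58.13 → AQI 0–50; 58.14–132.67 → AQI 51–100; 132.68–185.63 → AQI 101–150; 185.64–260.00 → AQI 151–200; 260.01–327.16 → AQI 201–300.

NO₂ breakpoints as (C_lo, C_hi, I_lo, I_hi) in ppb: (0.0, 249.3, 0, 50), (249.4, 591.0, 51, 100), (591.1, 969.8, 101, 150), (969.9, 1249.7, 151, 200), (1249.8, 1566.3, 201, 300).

O₃: row 0.0284–0.0915 (AQI 51–100). (100−51)·(0.0740−0.0284)/(0.0915−0.0284) + 51 = 49·0.0456/0.0631 + 51 ≈ 86.41 → 86.
SO₂: 211.40 ∈ [177.65, 313.51] ↔ index [51, 100].
51 + (211.40−177.65)·(100−51)/(313.51−177.65) = 51 + 33.75·49/135.86 ≈ 63.17, so AQI = 63.
PM10: 39 lies in 0–54, so I_lo=0, I_hi=50, C_lo=0, C_hi=54.
(50−0)/(54−0) × (39−0) + 0 = 50/54 × 39 + 0 ≈ 36.11 → 36.
PM2.5: 259.30 lies in 185.64–260.00, so I_lo=151, I_hi=200, C_lo=185.64, C_hi=260.00.
(200−151)/(260.00−185.64) × (259.30−185.64) + 151 = 49/74.36 × 73.66 + 151 ≈ 199.54 → 200.
NO₂: 521.6 lies in 249.4–591.0, so I_lo=51, I_hi=100, C_lo=249.4, C_hi=591.0.
(100−51)/(591.0−249.4) × (521.6−249.4) + 51 = 49/341.6 × 272.2 + 51 ≈ 90.05 → 90.
Sub-indices: O₃→86, SO₂→63, PM10→36, PM2.5→200, NO₂→90. Overall AQI = max = 200; dominant pollutant is PM2.5.

200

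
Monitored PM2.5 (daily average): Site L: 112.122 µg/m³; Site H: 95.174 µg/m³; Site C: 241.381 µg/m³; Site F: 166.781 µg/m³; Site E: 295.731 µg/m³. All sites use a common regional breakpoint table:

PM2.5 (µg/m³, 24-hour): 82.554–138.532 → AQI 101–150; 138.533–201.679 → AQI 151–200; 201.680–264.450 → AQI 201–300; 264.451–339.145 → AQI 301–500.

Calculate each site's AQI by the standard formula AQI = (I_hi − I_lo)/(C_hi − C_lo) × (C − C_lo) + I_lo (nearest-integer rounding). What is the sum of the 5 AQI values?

1060

Site L: 112.122 lies in 82.554–138.532, so I_lo=101, I_hi=150, C_lo=82.554, C_hi=138.532.
(150−101)/(138.532−82.554) × (112.122−82.554) + 101 = 49/55.978 × 29.568 + 101 ≈ 126.88 → 127.
Site H: 95.174 lies in 82.554–138.532, so I_lo=101, I_hi=150, C_lo=82.554, C_hi=138.532.
(150−101)/(138.532−82.554) × (95.174−82.554) + 101 = 49/55.978 × 12.620 + 101 ≈ 112.05 → 112.
Site C: 241.381 ∈ [201.680, 264.450] ↔ index [201, 300].
201 + (241.381−201.680)·(300−201)/(264.450−201.680) = 201 + 39.701·99/62.770 ≈ 263.62, so AQI = 264.
Site F: row 138.533–201.679 (AQI 151–200). (200−151)·(166.781−138.533)/(201.679−138.533) + 151 = 49·28.248/63.146 + 151 ≈ 172.92 → 173.
Site E: 295.731 ∈ [264.451, 339.145] ↔ index [301, 500].
301 + (295.731−264.451)·(500−301)/(339.145−264.451) = 301 + 31.280·199/74.694 ≈ 384.34, so AQI = 384.
AQIs: Site L=127, Site H=112, Site C=264, Site F=173, Site E=384. Sum = 127 + 112 + 264 + 173 + 384 = 1060.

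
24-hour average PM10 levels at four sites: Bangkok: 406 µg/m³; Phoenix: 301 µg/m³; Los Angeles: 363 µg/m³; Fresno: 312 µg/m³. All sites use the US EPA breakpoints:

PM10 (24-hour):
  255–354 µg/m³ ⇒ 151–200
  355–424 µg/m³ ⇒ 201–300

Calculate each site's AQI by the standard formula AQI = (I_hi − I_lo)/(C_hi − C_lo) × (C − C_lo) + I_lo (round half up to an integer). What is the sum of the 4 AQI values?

839

Bangkok 406: bracket 355–424 → index 201–300; slope 99/69, offset 51.
AQI = 201 + 99/69·51 ≈ 274.17 ⇒ 274.
Phoenix 301: bracket 255–354 → index 151–200; slope 49/99, offset 46.
AQI = 151 + 49/99·46 ≈ 173.77 ⇒ 174.
Los Angeles: row 355–424 (AQI 201–300). (300−201)·(363−355)/(424−355) + 201 = 99·8/69 + 201 ≈ 212.48 → 212.
Fresno: 312 ∈ [255, 354] ↔ index [151, 200].
151 + (312−255)·(200−151)/(354−255) = 151 + 57·49/99 ≈ 179.21, so AQI = 179.
AQIs: Bangkok=274, Phoenix=174, Los Angeles=212, Fresno=179. Sum = 274 + 174 + 212 + 179 = 839.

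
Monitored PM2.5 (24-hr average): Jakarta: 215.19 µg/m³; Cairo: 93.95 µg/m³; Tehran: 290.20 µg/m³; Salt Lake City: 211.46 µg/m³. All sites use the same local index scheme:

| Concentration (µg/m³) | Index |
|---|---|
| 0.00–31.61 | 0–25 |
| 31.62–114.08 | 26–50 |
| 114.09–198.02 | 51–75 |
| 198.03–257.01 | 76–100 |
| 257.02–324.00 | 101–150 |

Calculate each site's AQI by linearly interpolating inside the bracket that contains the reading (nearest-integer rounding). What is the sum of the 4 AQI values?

333

Jakarta: row 198.03–257.01 (AQI 76–100). (100−76)·(215.19−198.03)/(257.01−198.03) + 76 = 24·17.16/58.98 + 76 ≈ 82.98 → 83.
Cairo: 93.95 ∈ [31.62, 114.08] ↔ index [26, 50].
26 + (93.95−31.62)·(50−26)/(114.08−31.62) = 26 + 62.33·24/82.46 ≈ 44.14, so AQI = 44.
Tehran 290.20: bracket 257.02–324.00 → index 101–150; slope 49/66.98, offset 33.18.
AQI = 101 + 49/66.98·33.18 ≈ 125.27 ⇒ 125.
Salt Lake City: 211.46 lies in 198.03–257.01, so I_lo=76, I_hi=100, C_lo=198.03, C_hi=257.01.
(100−76)/(257.01−198.03) × (211.46−198.03) + 76 = 24/58.98 × 13.43 + 76 ≈ 81.46 → 81.
AQIs: Jakarta=83, Cairo=44, Tehran=125, Salt Lake City=81. Sum = 83 + 44 + 125 + 81 = 333.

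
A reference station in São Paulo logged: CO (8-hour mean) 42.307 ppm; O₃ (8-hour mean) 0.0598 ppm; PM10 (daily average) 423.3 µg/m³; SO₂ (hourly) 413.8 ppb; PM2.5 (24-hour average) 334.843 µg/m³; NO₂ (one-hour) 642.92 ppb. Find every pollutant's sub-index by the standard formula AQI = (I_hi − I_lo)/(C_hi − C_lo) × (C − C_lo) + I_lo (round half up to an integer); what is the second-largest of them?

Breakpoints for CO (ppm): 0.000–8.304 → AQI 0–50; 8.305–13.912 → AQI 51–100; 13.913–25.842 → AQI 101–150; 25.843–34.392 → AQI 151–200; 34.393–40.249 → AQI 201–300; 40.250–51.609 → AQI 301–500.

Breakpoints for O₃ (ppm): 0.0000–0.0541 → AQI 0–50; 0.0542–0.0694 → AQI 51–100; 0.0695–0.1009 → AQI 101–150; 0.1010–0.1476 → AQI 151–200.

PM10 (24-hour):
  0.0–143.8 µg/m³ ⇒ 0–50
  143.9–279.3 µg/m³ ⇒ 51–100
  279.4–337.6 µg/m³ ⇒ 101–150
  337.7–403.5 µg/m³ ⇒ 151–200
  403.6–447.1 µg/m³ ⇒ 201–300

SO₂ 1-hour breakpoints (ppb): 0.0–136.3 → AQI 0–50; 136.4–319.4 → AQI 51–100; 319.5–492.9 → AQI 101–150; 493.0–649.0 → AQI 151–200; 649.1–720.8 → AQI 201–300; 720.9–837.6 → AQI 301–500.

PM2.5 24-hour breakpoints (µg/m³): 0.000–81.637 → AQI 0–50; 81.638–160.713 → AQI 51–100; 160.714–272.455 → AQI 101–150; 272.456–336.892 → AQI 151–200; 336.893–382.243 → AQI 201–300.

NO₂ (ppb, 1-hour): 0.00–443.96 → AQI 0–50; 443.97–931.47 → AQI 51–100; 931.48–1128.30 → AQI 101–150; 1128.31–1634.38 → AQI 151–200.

CO: 42.307 lies in 40.250–51.609, so I_lo=301, I_hi=500, C_lo=40.250, C_hi=51.609.
(500−301)/(51.609−40.250) × (42.307−40.250) + 301 = 199/11.359 × 2.057 + 301 ≈ 337.04 → 337.
O₃: row 0.0542–0.0694 (AQI 51–100). (100−51)·(0.0598−0.0542)/(0.0694−0.0542) + 51 = 49·0.0056/0.0152 + 51 ≈ 69.05 → 69.
PM10: 423.3 ∈ [403.6, 447.1] ↔ index [201, 300].
201 + (423.3−403.6)·(300−201)/(447.1−403.6) = 201 + 19.7·99/43.5 ≈ 245.83, so AQI = 246.
SO₂: 413.8 ∈ [319.5, 492.9] ↔ index [101, 150].
101 + (413.8−319.5)·(150−101)/(492.9−319.5) = 101 + 94.3·49/173.4 ≈ 127.65, so AQI = 128.
PM2.5: row 272.456–336.892 (AQI 151–200). (200−151)·(334.843−272.456)/(336.892−272.456) + 151 = 49·62.387/64.436 + 151 ≈ 198.44 → 198.
NO₂: 642.92 ∈ [443.97, 931.47] ↔ index [51, 100].
51 + (642.92−443.97)·(100−51)/(931.47−443.97) = 51 + 198.95·49/487.50 ≈ 71.00, so AQI = 71.
Sub-indices: CO→337, O₃→69, PM10→246, SO₂→128, PM2.5→198, NO₂→71. Ranked high→low: 337, 246, 198, 128, 71, 69. Second-highest sub-index = 246.

246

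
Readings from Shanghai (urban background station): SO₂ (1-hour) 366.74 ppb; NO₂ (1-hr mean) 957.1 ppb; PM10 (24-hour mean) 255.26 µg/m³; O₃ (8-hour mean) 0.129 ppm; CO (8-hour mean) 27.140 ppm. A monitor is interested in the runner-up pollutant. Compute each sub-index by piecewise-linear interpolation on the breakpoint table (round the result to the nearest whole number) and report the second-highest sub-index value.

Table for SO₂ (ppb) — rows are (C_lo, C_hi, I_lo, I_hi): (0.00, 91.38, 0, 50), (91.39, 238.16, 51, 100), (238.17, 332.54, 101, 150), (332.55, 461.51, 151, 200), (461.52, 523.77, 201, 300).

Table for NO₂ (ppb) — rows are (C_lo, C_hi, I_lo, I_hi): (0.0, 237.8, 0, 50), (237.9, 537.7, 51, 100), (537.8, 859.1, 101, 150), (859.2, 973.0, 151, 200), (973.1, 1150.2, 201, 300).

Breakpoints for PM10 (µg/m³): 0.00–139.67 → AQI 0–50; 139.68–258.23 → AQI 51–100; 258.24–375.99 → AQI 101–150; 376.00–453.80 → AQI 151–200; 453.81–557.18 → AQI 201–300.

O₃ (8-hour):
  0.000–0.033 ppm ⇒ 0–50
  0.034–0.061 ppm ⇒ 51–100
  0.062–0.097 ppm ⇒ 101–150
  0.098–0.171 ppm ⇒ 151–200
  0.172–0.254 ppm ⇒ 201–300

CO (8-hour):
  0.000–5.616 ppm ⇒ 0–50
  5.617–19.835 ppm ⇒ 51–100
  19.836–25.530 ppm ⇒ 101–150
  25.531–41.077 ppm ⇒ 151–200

172

SO₂: 366.74 lies in 332.55–461.51, so I_lo=151, I_hi=200, C_lo=332.55, C_hi=461.51.
(200−151)/(461.51−332.55) × (366.74−332.55) + 151 = 49/128.96 × 34.19 + 151 ≈ 163.99 → 164.
NO₂: 957.1 ∈ [859.2, 973.0] ↔ index [151, 200].
151 + (957.1−859.2)·(200−151)/(973.0−859.2) = 151 + 97.9·49/113.8 ≈ 193.15, so AQI = 193.
PM10: 255.26 ∈ [139.68, 258.23] ↔ index [51, 100].
51 + (255.26−139.68)·(100−51)/(258.23−139.68) = 51 + 115.58·49/118.55 ≈ 98.77, so AQI = 99.
O₃: 0.129 ∈ [0.098, 0.171] ↔ index [151, 200].
151 + (0.129−0.098)·(200−151)/(0.171−0.098) = 151 + 0.031·49/0.073 ≈ 171.81, so AQI = 172.
CO: row 25.531–41.077 (AQI 151–200). (200−151)·(27.140−25.531)/(41.077−25.531) + 151 = 49·1.609/15.546 + 151 ≈ 156.07 → 156.
Sub-indices: SO₂→164, NO₂→193, PM10→99, O₃→172, CO→156. Ranked high→low: 193, 172, 164, 156, 99. Second-highest sub-index = 172.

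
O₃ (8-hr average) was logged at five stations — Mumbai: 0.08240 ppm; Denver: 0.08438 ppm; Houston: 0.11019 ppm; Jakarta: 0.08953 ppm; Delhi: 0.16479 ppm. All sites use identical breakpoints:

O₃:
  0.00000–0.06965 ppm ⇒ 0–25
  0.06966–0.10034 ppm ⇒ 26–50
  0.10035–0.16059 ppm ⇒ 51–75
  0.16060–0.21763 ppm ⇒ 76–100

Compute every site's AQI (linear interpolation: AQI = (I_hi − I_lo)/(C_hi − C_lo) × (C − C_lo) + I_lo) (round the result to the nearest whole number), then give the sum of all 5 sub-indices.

249

Mumbai 0.08240: bracket 0.06966–0.10034 → index 26–50; slope 24/0.03068, offset 0.01274.
AQI = 26 + 24/0.03068·0.01274 ≈ 35.97 ⇒ 36.
Denver 0.08438: bracket 0.06966–0.10034 → index 26–50; slope 24/0.03068, offset 0.01472.
AQI = 26 + 24/0.03068·0.01472 ≈ 37.51 ⇒ 38.
Houston: row 0.10035–0.16059 (AQI 51–75). (75−51)·(0.11019−0.10035)/(0.16059−0.10035) + 51 = 24·0.00984/0.06024 + 51 ≈ 54.92 → 55.
Jakarta: row 0.06966–0.10034 (AQI 26–50). (50−26)·(0.08953−0.06966)/(0.10034−0.06966) + 26 = 24·0.01987/0.03068 + 26 ≈ 41.54 → 42.
Delhi: row 0.16060–0.21763 (AQI 76–100). (100−76)·(0.16479−0.16060)/(0.21763−0.16060) + 76 = 24·0.00419/0.05703 + 76 ≈ 77.76 → 78.
AQIs: Mumbai=36, Denver=38, Houston=55, Jakarta=42, Delhi=78. Sum = 36 + 38 + 55 + 42 + 78 = 249.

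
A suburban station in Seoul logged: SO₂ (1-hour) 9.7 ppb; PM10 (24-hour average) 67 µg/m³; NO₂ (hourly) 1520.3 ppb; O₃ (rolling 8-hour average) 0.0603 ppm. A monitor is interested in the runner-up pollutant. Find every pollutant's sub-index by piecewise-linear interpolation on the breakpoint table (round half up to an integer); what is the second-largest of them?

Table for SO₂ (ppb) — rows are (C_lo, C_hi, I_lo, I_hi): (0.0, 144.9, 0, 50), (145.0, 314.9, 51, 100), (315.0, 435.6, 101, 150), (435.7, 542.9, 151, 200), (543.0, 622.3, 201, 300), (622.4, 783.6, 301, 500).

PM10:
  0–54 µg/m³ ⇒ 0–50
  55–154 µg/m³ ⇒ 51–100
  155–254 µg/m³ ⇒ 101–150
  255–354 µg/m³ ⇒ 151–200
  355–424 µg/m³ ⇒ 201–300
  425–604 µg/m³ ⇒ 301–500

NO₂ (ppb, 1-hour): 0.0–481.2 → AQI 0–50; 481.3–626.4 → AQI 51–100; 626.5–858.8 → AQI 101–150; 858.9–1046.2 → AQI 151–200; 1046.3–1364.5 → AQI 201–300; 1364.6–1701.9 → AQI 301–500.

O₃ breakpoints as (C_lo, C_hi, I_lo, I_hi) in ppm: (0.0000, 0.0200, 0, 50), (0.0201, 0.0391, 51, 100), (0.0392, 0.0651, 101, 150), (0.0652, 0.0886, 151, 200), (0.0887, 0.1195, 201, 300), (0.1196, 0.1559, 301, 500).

SO₂: row 0.0–144.9 (AQI 0–50). (50−0)·(9.7−0.0)/(144.9−0.0) + 0 = 50·9.7/144.9 + 0 ≈ 3.35 → 3.
PM10: row 55–154 (AQI 51–100). (100−51)·(67−55)/(154−55) + 51 = 49·12/99 + 51 ≈ 56.94 → 57.
NO₂: 1520.3 ∈ [1364.6, 1701.9] ↔ index [301, 500].
301 + (1520.3−1364.6)·(500−301)/(1701.9−1364.6) = 301 + 155.7·199/337.3 ≈ 392.86, so AQI = 393.
O₃: row 0.0392–0.0651 (AQI 101–150). (150−101)·(0.0603−0.0392)/(0.0651−0.0392) + 101 = 49·0.0211/0.0259 + 101 ≈ 140.92 → 141.
Sub-indices: SO₂→3, PM10→57, NO₂→393, O₃→141. Ranked high→low: 393, 141, 57, 3. Second-highest sub-index = 141.

141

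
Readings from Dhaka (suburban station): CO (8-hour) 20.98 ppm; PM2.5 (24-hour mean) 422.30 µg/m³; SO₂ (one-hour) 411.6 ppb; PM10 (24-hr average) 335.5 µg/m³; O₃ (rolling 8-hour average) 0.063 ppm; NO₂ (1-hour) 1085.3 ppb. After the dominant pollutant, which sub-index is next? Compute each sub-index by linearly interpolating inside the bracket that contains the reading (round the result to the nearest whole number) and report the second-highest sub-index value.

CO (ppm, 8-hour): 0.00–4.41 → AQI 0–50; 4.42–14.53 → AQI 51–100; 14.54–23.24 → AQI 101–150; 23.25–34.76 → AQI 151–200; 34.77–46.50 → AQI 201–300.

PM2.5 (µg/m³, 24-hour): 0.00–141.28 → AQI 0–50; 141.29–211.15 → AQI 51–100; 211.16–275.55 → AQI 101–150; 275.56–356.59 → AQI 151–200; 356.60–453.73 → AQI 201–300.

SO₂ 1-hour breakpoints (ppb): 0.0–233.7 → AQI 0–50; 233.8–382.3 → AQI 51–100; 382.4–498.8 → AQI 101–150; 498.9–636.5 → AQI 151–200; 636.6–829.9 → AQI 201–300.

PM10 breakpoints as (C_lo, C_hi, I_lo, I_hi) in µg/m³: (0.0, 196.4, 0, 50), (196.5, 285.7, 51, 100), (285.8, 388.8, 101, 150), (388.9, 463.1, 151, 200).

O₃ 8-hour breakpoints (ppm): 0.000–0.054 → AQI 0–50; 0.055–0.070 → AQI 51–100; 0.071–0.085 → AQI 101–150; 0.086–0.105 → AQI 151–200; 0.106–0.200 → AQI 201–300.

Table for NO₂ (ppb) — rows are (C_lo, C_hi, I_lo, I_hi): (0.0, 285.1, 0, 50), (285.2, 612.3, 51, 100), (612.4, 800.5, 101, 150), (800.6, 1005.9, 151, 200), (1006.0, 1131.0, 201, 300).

CO: 20.98 lies in 14.54–23.24, so I_lo=101, I_hi=150, C_lo=14.54, C_hi=23.24.
(150−101)/(23.24−14.54) × (20.98−14.54) + 101 = 49/8.70 × 6.44 + 101 ≈ 137.27 → 137.
PM2.5: 422.30 ∈ [356.60, 453.73] ↔ index [201, 300].
201 + (422.30−356.60)·(300−201)/(453.73−356.60) = 201 + 65.70·99/97.13 ≈ 267.96, so AQI = 268.
SO₂: row 382.4–498.8 (AQI 101–150). (150−101)·(411.6−382.4)/(498.8−382.4) + 101 = 49·29.2/116.4 + 101 ≈ 113.29 → 113.
PM10: 335.5 lies in 285.8–388.8, so I_lo=101, I_hi=150, C_lo=285.8, C_hi=388.8.
(150−101)/(388.8−285.8) × (335.5−285.8) + 101 = 49/103.0 × 49.7 + 101 ≈ 124.64 → 125.
O₃ 0.063: bracket 0.055–0.070 → index 51–100; slope 49/0.015, offset 0.008.
AQI = 51 + 49/0.015·0.008 ≈ 77.13 ⇒ 77.
NO₂: 1085.3 lies in 1006.0–1131.0, so I_lo=201, I_hi=300, C_lo=1006.0, C_hi=1131.0.
(300−201)/(1131.0−1006.0) × (1085.3−1006.0) + 201 = 99/125.0 × 79.3 + 201 ≈ 263.81 → 264.
Sub-indices: CO→137, PM2.5→268, SO₂→113, PM10→125, O₃→77, NO₂→264. Ranked high→low: 268, 264, 137, 125, 113, 77. Second-highest sub-index = 264.

264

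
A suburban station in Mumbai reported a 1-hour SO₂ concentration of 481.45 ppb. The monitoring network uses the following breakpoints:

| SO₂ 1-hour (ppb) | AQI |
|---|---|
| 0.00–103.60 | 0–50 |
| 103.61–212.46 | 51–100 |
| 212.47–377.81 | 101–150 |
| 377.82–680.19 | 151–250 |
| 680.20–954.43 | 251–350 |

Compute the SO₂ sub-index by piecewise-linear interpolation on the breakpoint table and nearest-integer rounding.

185

SO₂: 481.45 ∈ [377.82, 680.19] ↔ index [151, 250].
151 + (481.45−377.82)·(250−151)/(680.19−377.82) = 151 + 103.63·99/302.37 ≈ 184.93, so AQI = 185.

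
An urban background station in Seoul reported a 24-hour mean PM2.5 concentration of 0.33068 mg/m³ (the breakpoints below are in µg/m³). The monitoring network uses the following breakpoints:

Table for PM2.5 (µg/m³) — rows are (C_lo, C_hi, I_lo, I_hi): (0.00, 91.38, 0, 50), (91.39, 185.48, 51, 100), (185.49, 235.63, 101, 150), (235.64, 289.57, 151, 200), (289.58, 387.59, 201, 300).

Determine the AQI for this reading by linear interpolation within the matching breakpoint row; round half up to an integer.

243

Convert: 0.33068 mg/m³ = 330.68 µg/m³.
PM2.5: row 289.58–387.59 (AQI 201–300). (300−201)·(330.68−289.58)/(387.59−289.58) + 201 = 99·41.10/98.01 + 201 ≈ 242.52 → 243.
AQI 243 falls in the Very Unhealthy category.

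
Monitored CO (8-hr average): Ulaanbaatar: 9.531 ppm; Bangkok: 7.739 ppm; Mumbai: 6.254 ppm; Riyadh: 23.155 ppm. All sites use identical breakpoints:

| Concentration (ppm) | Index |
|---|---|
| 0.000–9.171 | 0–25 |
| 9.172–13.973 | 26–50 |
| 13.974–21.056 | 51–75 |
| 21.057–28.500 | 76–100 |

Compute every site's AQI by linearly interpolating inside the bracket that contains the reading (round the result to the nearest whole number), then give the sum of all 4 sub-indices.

149

Ulaanbaatar 9.531: bracket 9.172–13.973 → index 26–50; slope 24/4.801, offset 0.359.
AQI = 26 + 24/4.801·0.359 ≈ 27.79 ⇒ 28.
Bangkok: 7.739 ∈ [0.000, 9.171] ↔ index [0, 25].
0 + (7.739−0.000)·(25−0)/(9.171−0.000) = 0 + 7.739·25/9.171 ≈ 21.10, so AQI = 21.
Mumbai: row 0.000–9.171 (AQI 0–25). (25−0)·(6.254−0.000)/(9.171−0.000) + 0 = 25·6.254/9.171 + 0 ≈ 17.05 → 17.
Riyadh: row 21.057–28.500 (AQI 76–100). (100−76)·(23.155−21.057)/(28.500−21.057) + 76 = 24·2.098/7.443 + 76 ≈ 82.77 → 83.
AQIs: Ulaanbaatar=28, Bangkok=21, Mumbai=17, Riyadh=83. Sum = 28 + 21 + 17 + 83 = 149.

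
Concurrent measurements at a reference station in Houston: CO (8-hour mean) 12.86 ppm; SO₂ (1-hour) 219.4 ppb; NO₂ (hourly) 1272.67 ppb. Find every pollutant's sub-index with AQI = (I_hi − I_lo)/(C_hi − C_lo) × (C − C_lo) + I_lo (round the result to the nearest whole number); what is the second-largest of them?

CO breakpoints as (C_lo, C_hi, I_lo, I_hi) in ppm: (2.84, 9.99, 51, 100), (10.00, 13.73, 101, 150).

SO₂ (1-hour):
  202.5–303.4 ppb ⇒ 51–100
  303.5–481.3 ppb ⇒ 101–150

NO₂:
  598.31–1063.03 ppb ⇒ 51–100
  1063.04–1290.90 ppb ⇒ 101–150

CO: row 10.00–13.73 (AQI 101–150). (150−101)·(12.86−10.00)/(13.73−10.00) + 101 = 49·2.86/3.73 + 101 ≈ 138.57 → 139.
SO₂: 219.4 ∈ [202.5, 303.4] ↔ index [51, 100].
51 + (219.4−202.5)·(100−51)/(303.4−202.5) = 51 + 16.9·49/100.9 ≈ 59.21, so AQI = 59.
NO₂: 1272.67 lies in 1063.04–1290.90, so I_lo=101, I_hi=150, C_lo=1063.04, C_hi=1290.90.
(150−101)/(1290.90−1063.04) × (1272.67−1063.04) + 101 = 49/227.86 × 209.63 + 101 ≈ 146.08 → 146.
Sub-indices: CO→139, SO₂→59, NO₂→146. Ranked high→low: 146, 139, 59. Second-highest sub-index = 139.

139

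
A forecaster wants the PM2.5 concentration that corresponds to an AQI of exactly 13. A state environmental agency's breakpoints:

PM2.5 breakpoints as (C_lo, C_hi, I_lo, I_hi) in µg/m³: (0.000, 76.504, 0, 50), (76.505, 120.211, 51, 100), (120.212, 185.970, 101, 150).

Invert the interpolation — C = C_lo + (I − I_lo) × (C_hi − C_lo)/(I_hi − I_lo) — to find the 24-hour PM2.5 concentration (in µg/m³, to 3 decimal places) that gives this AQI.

AQI 13 lies in the 0–50 band, which corresponds to 0.000–76.504 µg/m³.
C = 0.000 + (13−0)×(76.504−0.000)/(50−0) = 0.000 + 13×76.504/50 ≈ 19.89104 µg/m³ → 19.891 µg/m³ to 3 dp.

19.891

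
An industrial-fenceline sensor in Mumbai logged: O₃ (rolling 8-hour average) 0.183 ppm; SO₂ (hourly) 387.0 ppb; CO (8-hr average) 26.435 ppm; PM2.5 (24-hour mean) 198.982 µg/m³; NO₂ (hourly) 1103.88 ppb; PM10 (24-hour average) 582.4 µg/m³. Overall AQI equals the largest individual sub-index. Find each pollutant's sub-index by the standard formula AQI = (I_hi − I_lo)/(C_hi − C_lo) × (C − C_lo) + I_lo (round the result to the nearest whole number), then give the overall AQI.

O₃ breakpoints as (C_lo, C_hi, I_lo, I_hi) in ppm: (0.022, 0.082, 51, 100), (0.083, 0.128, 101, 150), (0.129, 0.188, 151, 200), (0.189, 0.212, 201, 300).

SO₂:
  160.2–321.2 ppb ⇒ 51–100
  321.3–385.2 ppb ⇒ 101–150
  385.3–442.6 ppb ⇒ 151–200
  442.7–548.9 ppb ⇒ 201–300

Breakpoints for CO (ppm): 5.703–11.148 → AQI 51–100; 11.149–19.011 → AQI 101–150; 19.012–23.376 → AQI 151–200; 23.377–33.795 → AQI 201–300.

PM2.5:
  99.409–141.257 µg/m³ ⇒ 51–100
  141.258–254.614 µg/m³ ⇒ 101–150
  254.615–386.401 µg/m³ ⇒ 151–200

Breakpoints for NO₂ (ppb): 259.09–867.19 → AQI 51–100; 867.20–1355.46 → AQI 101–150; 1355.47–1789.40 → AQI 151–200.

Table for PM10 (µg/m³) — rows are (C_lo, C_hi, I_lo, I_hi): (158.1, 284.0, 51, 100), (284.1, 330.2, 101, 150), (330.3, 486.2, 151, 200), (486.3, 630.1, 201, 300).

O₃: 0.183 lies in 0.129–0.188, so I_lo=151, I_hi=200, C_lo=0.129, C_hi=0.188.
(200−151)/(0.188−0.129) × (0.183−0.129) + 151 = 49/0.059 × 0.054 + 151 ≈ 195.85 → 196.
SO₂: row 385.3–442.6 (AQI 151–200). (200−151)·(387.0−385.3)/(442.6−385.3) + 151 = 49·1.7/57.3 + 151 ≈ 152.45 → 152.
CO: row 23.377–33.795 (AQI 201–300). (300−201)·(26.435−23.377)/(33.795−23.377) + 201 = 99·3.058/10.418 + 201 ≈ 230.06 → 230.
PM2.5: row 141.258–254.614 (AQI 101–150). (150−101)·(198.982−141.258)/(254.614−141.258) + 101 = 49·57.724/113.356 + 101 ≈ 125.95 → 126.
NO₂: row 867.20–1355.46 (AQI 101–150). (150−101)·(1103.88−867.20)/(1355.46−867.20) + 101 = 49·236.68/488.26 + 101 ≈ 124.75 → 125.
PM10 582.4: bracket 486.3–630.1 → index 201–300; slope 99/143.8, offset 96.1.
AQI = 201 + 99/143.8·96.1 ≈ 267.16 ⇒ 267.
Sub-indices: O₃→196, SO₂→152, CO→230, PM2.5→126, NO₂→125, PM10→267. Overall AQI = max = 267; dominant pollutant is PM10.
AQI 267: Very Unhealthy.

267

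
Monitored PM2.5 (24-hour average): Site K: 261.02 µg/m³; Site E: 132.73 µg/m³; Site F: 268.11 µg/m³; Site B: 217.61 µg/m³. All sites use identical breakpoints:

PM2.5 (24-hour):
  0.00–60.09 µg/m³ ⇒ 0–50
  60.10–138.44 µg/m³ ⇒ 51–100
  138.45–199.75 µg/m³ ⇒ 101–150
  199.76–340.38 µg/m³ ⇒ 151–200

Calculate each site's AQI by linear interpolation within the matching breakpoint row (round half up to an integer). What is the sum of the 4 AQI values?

Site K: row 199.76–340.38 (AQI 151–200). (200−151)·(261.02−199.76)/(340.38−199.76) + 151 = 49·61.26/140.62 + 151 ≈ 172.35 → 172.
Site E: row 60.10–138.44 (AQI 51–100). (100−51)·(132.73−60.10)/(138.44−60.10) + 51 = 49·72.63/78.34 + 51 ≈ 96.43 → 96.
Site F: row 199.76–340.38 (AQI 151–200). (200−151)·(268.11−199.76)/(340.38−199.76) + 151 = 49·68.35/140.62 + 151 ≈ 174.82 → 175.
Site B: 217.61 ∈ [199.76, 340.38] ↔ index [151, 200].
151 + (217.61−199.76)·(200−151)/(340.38−199.76) = 151 + 17.85·49/140.62 ≈ 157.22, so AQI = 157.
AQIs: Site K=172, Site E=96, Site F=175, Site B=157. Sum = 172 + 96 + 175 + 157 = 600.

600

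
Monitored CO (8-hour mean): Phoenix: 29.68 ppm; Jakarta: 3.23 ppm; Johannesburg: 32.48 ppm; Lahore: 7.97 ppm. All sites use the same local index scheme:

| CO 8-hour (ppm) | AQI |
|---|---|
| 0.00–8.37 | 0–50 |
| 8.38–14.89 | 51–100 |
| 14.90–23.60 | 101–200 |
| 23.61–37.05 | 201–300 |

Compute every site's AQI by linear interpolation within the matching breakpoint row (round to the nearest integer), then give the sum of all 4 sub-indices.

579

Phoenix: row 23.61–37.05 (AQI 201–300). (300−201)·(29.68−23.61)/(37.05−23.61) + 201 = 99·6.07/13.44 + 201 ≈ 245.71 → 246.
Jakarta: row 0.00–8.37 (AQI 0–50). (50−0)·(3.23−0.00)/(8.37−0.00) + 0 = 50·3.23/8.37 + 0 ≈ 19.30 → 19.
Johannesburg: 32.48 ∈ [23.61, 37.05] ↔ index [201, 300].
201 + (32.48−23.61)·(300−201)/(37.05−23.61) = 201 + 8.87·99/13.44 ≈ 266.34, so AQI = 266.
Lahore: 7.97 ∈ [0.00, 8.37] ↔ index [0, 50].
0 + (7.97−0.00)·(50−0)/(8.37−0.00) = 0 + 7.97·50/8.37 ≈ 47.61, so AQI = 48.
AQIs: Phoenix=246, Jakarta=19, Johannesburg=266, Lahore=48. Sum = 246 + 19 + 266 + 48 = 579.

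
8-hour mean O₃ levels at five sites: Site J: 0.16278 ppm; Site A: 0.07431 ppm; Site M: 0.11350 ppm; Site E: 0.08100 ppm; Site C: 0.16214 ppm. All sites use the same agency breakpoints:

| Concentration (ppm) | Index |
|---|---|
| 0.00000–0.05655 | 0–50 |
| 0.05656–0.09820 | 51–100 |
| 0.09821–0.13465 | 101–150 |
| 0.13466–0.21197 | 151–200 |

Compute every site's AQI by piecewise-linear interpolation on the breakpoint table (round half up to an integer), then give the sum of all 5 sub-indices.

611

Site J 0.16278: bracket 0.13466–0.21197 → index 151–200; slope 49/0.07731, offset 0.02812.
AQI = 151 + 49/0.07731·0.02812 ≈ 168.82 ⇒ 169.
Site A: 0.07431 lies in 0.05656–0.09820, so I_lo=51, I_hi=100, C_lo=0.05656, C_hi=0.09820.
(100−51)/(0.09820−0.05656) × (0.07431−0.05656) + 51 = 49/0.04164 × 0.01775 + 51 ≈ 71.89 → 72.
Site M: row 0.09821–0.13465 (AQI 101–150). (150−101)·(0.11350−0.09821)/(0.13465−0.09821) + 101 = 49·0.01529/0.03644 + 101 ≈ 121.56 → 122.
Site E: 0.08100 ∈ [0.05656, 0.09820] ↔ index [51, 100].
51 + (0.08100−0.05656)·(100−51)/(0.09820−0.05656) = 51 + 0.02444·49/0.04164 ≈ 79.76, so AQI = 80.
Site C: 0.16214 ∈ [0.13466, 0.21197] ↔ index [151, 200].
151 + (0.16214−0.13466)·(200−151)/(0.21197−0.13466) = 151 + 0.02748·49/0.07731 ≈ 168.42, so AQI = 168.
AQIs: Site J=169, Site A=72, Site M=122, Site E=80, Site C=168. Sum = 169 + 72 + 122 + 80 + 168 = 611.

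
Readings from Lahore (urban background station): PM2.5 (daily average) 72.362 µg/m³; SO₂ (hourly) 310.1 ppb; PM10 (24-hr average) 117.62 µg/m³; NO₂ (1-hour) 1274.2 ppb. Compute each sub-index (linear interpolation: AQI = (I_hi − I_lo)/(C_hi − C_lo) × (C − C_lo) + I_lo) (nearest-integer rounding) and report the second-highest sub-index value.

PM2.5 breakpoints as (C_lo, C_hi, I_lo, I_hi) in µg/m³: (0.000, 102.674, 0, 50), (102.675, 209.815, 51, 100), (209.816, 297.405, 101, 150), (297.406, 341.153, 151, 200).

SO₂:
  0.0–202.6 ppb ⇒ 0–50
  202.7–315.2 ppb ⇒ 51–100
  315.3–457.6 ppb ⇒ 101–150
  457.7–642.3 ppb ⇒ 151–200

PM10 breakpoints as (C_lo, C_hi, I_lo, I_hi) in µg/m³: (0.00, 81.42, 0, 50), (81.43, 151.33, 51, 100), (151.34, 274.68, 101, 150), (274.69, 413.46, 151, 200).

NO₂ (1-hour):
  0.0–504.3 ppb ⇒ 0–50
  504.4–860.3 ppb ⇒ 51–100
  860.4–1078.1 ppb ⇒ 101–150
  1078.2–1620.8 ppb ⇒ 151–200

PM2.5: row 0.000–102.674 (AQI 0–50). (50−0)·(72.362−0.000)/(102.674−0.000) + 0 = 50·72.362/102.674 + 0 ≈ 35.24 → 35.
SO₂ 310.1: bracket 202.7–315.2 → index 51–100; slope 49/112.5, offset 107.4.
AQI = 51 + 49/112.5·107.4 ≈ 97.78 ⇒ 98.
PM10: 117.62 ∈ [81.43, 151.33] ↔ index [51, 100].
51 + (117.62−81.43)·(100−51)/(151.33−81.43) = 51 + 36.19·49/69.90 ≈ 76.37, so AQI = 76.
NO₂: 1274.2 lies in 1078.2–1620.8, so I_lo=151, I_hi=200, C_lo=1078.2, C_hi=1620.8.
(200−151)/(1620.8−1078.2) × (1274.2−1078.2) + 151 = 49/542.6 × 196.0 + 151 ≈ 168.70 → 169.
Sub-indices: PM2.5→35, SO₂→98, PM10→76, NO₂→169. Ranked high→low: 169, 98, 76, 35. Second-highest sub-index = 98.

98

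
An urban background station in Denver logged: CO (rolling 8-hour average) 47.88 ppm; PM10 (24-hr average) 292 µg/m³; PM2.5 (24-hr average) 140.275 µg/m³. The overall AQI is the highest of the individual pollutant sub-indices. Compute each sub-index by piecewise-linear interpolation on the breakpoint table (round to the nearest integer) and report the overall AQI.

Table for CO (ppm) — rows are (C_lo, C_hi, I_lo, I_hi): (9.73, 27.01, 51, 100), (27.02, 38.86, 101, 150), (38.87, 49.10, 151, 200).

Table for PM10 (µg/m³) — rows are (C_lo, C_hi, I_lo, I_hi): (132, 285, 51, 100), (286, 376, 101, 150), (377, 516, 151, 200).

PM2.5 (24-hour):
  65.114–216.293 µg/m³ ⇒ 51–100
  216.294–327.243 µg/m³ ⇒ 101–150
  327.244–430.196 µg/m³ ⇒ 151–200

194

CO: 47.88 ∈ [38.87, 49.10] ↔ index [151, 200].
151 + (47.88−38.87)·(200−151)/(49.10−38.87) = 151 + 9.01·49/10.23 ≈ 194.16, so AQI = 194.
PM10: 292 lies in 286–376, so I_lo=101, I_hi=150, C_lo=286, C_hi=376.
(150−101)/(376−286) × (292−286) + 101 = 49/90 × 6 + 101 ≈ 104.27 → 104.
PM2.5: row 65.114–216.293 (AQI 51–100). (100−51)·(140.275−65.114)/(216.293−65.114) + 51 = 49·75.161/151.179 + 51 ≈ 75.36 → 75.
Sub-indices: CO→194, PM10→104, PM2.5→75. Overall AQI = max = 194; dominant pollutant is CO.
AQI 194: Unhealthy.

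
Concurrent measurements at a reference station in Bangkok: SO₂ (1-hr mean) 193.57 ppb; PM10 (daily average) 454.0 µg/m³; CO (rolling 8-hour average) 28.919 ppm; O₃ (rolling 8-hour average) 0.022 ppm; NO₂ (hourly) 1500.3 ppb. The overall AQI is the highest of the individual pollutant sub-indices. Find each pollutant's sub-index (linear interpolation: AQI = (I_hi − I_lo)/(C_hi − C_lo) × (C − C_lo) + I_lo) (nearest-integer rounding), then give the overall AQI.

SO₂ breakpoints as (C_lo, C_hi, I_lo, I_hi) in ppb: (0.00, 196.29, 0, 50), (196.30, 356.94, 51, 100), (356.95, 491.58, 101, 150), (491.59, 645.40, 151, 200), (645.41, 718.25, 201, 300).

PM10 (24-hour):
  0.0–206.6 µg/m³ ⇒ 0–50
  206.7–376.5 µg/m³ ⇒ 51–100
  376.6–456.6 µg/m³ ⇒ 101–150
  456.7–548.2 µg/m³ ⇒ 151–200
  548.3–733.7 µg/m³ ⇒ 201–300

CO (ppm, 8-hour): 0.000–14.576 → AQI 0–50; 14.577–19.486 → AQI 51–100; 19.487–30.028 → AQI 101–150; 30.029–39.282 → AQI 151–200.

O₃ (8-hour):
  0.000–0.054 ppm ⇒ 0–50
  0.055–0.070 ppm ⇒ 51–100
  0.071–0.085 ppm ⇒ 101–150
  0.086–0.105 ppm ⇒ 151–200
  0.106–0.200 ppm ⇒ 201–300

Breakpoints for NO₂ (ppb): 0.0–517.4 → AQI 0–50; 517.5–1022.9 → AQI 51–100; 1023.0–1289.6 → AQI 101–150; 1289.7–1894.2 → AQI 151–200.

168

SO₂: row 0.00–196.29 (AQI 0–50). (50−0)·(193.57−0.00)/(196.29−0.00) + 0 = 50·193.57/196.29 + 0 ≈ 49.31 → 49.
PM10 454.0: bracket 376.6–456.6 → index 101–150; slope 49/80.0, offset 77.4.
AQI = 101 + 49/80.0·77.4 ≈ 148.41 ⇒ 148.
CO: 28.919 lies in 19.487–30.028, so I_lo=101, I_hi=150, C_lo=19.487, C_hi=30.028.
(150−101)/(30.028−19.487) × (28.919−19.487) + 101 = 49/10.541 × 9.432 + 101 ≈ 144.84 → 145.
O₃: row 0.000–0.054 (AQI 0–50). (50−0)·(0.022−0.000)/(0.054−0.000) + 0 = 50·0.022/0.054 + 0 ≈ 20.37 → 20.
NO₂: 1500.3 ∈ [1289.7, 1894.2] ↔ index [151, 200].
151 + (1500.3−1289.7)·(200−151)/(1894.2−1289.7) = 151 + 210.6·49/604.5 ≈ 168.07, so AQI = 168.
Sub-indices: SO₂→49, PM10→148, CO→145, O₃→20, NO₂→168. Overall AQI = max = 168; dominant pollutant is NO₂.
AQI 168: Unhealthy.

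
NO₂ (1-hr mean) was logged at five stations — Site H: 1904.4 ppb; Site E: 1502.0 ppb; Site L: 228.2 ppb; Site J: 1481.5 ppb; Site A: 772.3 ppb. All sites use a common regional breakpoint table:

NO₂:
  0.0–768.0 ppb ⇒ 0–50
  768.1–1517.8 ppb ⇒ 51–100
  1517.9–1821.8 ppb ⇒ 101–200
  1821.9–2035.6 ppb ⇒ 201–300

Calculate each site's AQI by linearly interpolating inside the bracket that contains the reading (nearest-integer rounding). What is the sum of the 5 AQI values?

502

Site H: 1904.4 lies in 1821.9–2035.6, so I_lo=201, I_hi=300, C_lo=1821.9, C_hi=2035.6.
(300−201)/(2035.6−1821.9) × (1904.4−1821.9) + 201 = 99/213.7 × 82.5 + 201 ≈ 239.22 → 239.
Site E: 1502.0 ∈ [768.1, 1517.8] ↔ index [51, 100].
51 + (1502.0−768.1)·(100−51)/(1517.8−768.1) = 51 + 733.9·49/749.7 ≈ 98.97, so AQI = 99.
Site L: row 0.0–768.0 (AQI 0–50). (50−0)·(228.2−0.0)/(768.0−0.0) + 0 = 50·228.2/768.0 + 0 ≈ 14.86 → 15.
Site J 1481.5: bracket 768.1–1517.8 → index 51–100; slope 49/749.7, offset 713.4.
AQI = 51 + 49/749.7·713.4 ≈ 97.63 ⇒ 98.
Site A 772.3: bracket 768.1–1517.8 → index 51–100; slope 49/749.7, offset 4.2.
AQI = 51 + 49/749.7·4.2 ≈ 51.27 ⇒ 51.
AQIs: Site H=239, Site E=99, Site L=15, Site J=98, Site A=51. Sum = 239 + 99 + 15 + 98 + 51 = 502.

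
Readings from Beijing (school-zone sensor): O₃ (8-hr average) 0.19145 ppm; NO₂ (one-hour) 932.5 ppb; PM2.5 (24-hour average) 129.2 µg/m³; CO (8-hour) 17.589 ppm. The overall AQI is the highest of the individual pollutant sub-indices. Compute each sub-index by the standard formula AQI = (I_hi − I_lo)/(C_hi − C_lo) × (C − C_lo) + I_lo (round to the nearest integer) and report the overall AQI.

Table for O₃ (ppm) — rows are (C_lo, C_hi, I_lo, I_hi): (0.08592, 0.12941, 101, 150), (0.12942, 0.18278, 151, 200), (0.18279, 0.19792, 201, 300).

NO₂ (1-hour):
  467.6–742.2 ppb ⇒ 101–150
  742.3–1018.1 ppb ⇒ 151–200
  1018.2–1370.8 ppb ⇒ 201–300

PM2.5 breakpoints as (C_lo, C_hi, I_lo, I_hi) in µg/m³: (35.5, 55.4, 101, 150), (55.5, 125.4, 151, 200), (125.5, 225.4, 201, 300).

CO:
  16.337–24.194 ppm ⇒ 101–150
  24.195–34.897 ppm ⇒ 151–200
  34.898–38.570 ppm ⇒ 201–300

258

O₃: 0.19145 lies in 0.18279–0.19792, so I_lo=201, I_hi=300, C_lo=0.18279, C_hi=0.19792.
(300−201)/(0.19792−0.18279) × (0.19145−0.18279) + 201 = 99/0.01513 × 0.00866 + 201 ≈ 257.66 → 258.
NO₂: 932.5 ∈ [742.3, 1018.1] ↔ index [151, 200].
151 + (932.5−742.3)·(200−151)/(1018.1−742.3) = 151 + 190.2·49/275.8 ≈ 184.79, so AQI = 185.
PM2.5 129.2: bracket 125.5–225.4 → index 201–300; slope 99/99.9, offset 3.7.
AQI = 201 + 99/99.9·3.7 ≈ 204.67 ⇒ 205.
CO: 17.589 lies in 16.337–24.194, so I_lo=101, I_hi=150, C_lo=16.337, C_hi=24.194.
(150−101)/(24.194−16.337) × (17.589−16.337) + 101 = 49/7.857 × 1.252 + 101 ≈ 108.81 → 109.
Sub-indices: O₃→258, NO₂→185, PM2.5→205, CO→109. Overall AQI = max = 258; dominant pollutant is O₃.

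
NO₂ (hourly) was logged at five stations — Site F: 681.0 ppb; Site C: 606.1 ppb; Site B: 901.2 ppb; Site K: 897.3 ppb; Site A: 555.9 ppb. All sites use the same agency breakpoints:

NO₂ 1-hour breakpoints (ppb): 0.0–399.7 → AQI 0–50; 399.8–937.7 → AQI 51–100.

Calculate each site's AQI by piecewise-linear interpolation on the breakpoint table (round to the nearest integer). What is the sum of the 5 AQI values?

405

Site F: 681.0 ∈ [399.8, 937.7] ↔ index [51, 100].
51 + (681.0−399.8)·(100−51)/(937.7−399.8) = 51 + 281.2·49/537.9 ≈ 76.62, so AQI = 77.
Site C: row 399.8–937.7 (AQI 51–100). (100−51)·(606.1−399.8)/(937.7−399.8) + 51 = 49·206.3/537.9 + 51 ≈ 69.79 → 70.
Site B: 901.2 lies in 399.8–937.7, so I_lo=51, I_hi=100, C_lo=399.8, C_hi=937.7.
(100−51)/(937.7−399.8) × (901.2−399.8) + 51 = 49/537.9 × 501.4 + 51 ≈ 96.68 → 97.
Site K: 897.3 lies in 399.8–937.7, so I_lo=51, I_hi=100, C_lo=399.8, C_hi=937.7.
(100−51)/(937.7−399.8) × (897.3−399.8) + 51 = 49/537.9 × 497.5 + 51 ≈ 96.32 → 96.
Site A: row 399.8–937.7 (AQI 51–100). (100−51)·(555.9−399.8)/(937.7−399.8) + 51 = 49·156.1/537.9 + 51 ≈ 65.22 → 65.
AQIs: Site F=77, Site C=70, Site B=97, Site K=96, Site A=65. Sum = 77 + 70 + 97 + 96 + 65 = 405.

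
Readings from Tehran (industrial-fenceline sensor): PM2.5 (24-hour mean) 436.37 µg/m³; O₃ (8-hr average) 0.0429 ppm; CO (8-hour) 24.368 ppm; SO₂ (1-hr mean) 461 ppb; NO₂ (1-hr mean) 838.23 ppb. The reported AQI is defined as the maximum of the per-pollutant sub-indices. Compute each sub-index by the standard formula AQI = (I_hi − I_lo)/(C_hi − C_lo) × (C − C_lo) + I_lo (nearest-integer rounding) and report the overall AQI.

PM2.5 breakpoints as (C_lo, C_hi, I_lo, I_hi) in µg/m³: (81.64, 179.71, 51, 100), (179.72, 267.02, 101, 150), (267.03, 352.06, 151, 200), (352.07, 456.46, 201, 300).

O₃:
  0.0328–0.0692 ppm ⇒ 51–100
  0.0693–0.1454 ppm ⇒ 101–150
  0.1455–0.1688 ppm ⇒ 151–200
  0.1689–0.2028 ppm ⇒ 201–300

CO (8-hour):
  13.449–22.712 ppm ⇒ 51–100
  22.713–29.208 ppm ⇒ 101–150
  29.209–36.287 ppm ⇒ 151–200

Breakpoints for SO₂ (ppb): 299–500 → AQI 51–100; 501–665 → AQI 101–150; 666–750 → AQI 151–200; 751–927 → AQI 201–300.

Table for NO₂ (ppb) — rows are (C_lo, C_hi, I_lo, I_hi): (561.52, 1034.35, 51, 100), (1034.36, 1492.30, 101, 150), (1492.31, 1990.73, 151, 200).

281

PM2.5: row 352.07–456.46 (AQI 201–300). (300−201)·(436.37−352.07)/(456.46−352.07) + 201 = 99·84.30/104.39 + 201 ≈ 280.95 → 281.
O₃: 0.0429 lies in 0.0328–0.0692, so I_lo=51, I_hi=100, C_lo=0.0328, C_hi=0.0692.
(100−51)/(0.0692−0.0328) × (0.0429−0.0328) + 51 = 49/0.0364 × 0.0101 + 51 ≈ 64.60 → 65.
CO: row 22.713–29.208 (AQI 101–150). (150−101)·(24.368−22.713)/(29.208−22.713) + 101 = 49·1.655/6.495 + 101 ≈ 113.49 → 113.
SO₂ 461: bracket 299–500 → index 51–100; slope 49/201, offset 162.
AQI = 51 + 49/201·162 ≈ 90.49 ⇒ 90.
NO₂: row 561.52–1034.35 (AQI 51–100). (100−51)·(838.23−561.52)/(1034.35−561.52) + 51 = 49·276.71/472.83 + 51 ≈ 79.68 → 80.
Sub-indices: PM2.5→281, O₃→65, CO→113, SO₂→90, NO₂→80. Overall AQI = max = 281; dominant pollutant is PM2.5.
AQI 281: Very Unhealthy.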